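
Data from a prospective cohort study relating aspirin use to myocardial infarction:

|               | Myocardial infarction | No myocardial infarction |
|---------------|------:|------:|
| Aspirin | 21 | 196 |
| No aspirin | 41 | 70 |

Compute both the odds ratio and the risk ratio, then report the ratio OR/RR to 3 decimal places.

0.698

Cells: a = 21, b = 196, c = 41, d = 70.
OR = (21·70)/(196·41) = 1470/8036 = 0.18293
Risk in exposed = 21/217 = 0.09677; risk in unexposed = 41/111 = 0.36937; RR = 0.26200
OR/RR = 0.18293 / 0.26200 = 0.69820
The outcome is not rare, so the OR lies further from 1 than the RR.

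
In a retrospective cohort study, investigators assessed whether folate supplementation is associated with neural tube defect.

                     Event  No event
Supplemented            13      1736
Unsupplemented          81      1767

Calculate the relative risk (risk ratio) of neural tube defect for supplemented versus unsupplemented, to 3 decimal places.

Cells: a = 13, b = 1736, c = 81, d = 1767.
Risk in exposed = 13/1749 = 0.00743; risk in unexposed = 81/1848 = 0.04383.
RR = 0.00743 / 0.04383 = 0.16958
The risk is 83% lower among the exposed than among the unexposed.

0.170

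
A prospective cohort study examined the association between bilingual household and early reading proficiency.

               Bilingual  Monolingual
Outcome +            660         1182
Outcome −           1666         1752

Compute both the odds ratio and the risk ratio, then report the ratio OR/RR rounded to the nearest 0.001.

Reading the table with exposure as columns: a = 660 (Bilingual, case), b = 1666 (Bilingual, non-case), c = 1182 (Monolingual, case), d = 1752.
OR = (660·1752)/(1666·1182) = 1156320/1969212 = 0.58720
Risk in exposed = 660/2326 = 0.28375; risk in unexposed = 1182/2934 = 0.40286; RR = 0.70433
OR/RR = 0.58720 / 0.70433 = 0.83370
The outcome is not rare, so the OR lies further from 1 than the RR.

0.834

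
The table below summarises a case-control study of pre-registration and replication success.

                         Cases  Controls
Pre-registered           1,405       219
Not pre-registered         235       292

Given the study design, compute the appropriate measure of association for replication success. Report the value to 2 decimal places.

7.97

Cells: a = 1405, b = 219, c = 235, d = 292.
This is a case-control study: participants were sampled on outcome status, so risks in the source population cannot be estimated directly — relative risk is not valid here. The odds ratio is the appropriate measure.
OR = (a·d)/(b·c) = (1405 × 292) / (219 × 235) = 410260 / 51465 = 7.97163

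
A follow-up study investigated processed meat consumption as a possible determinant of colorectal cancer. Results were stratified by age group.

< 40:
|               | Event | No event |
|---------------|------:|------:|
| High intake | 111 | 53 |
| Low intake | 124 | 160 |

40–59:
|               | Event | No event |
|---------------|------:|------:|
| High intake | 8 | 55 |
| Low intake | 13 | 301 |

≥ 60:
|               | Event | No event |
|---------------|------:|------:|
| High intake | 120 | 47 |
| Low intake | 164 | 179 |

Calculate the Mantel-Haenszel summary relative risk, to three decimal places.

RR_MH = Σ(aᵢ·n₀ᵢ/nᵢ) / Σ(cᵢ·n₁ᵢ/nᵢ), with n₁ᵢ = aᵢ+bᵢ (exposed), n₀ᵢ = cᵢ+dᵢ (unexposed), nᵢ = n₁ᵢ+n₀ᵢ.
Stratum 1 (< 40): n₁ = 164, n₀ = 284, n = 448; a·n₀/n = 111·284/448 = 70.3661; c·n₁/n = 124·164/448 = 45.3929
Stratum 2 (40–59): n₁ = 63, n₀ = 314, n = 377; a·n₀/n = 8·314/377 = 6.6631; c·n₁/n = 13·63/377 = 2.1724
Stratum 3 (≥ 60): n₁ = 167, n₀ = 343, n = 510; a·n₀/n = 120·343/510 = 80.7059; c·n₁/n = 164·167/510 = 53.7020
RR_MH = (70.3661 + 6.6631 + 80.7059) / (45.3929 + 2.1724 + 53.7020) = 157.7351 / 101.2672 = 1.55761

1.558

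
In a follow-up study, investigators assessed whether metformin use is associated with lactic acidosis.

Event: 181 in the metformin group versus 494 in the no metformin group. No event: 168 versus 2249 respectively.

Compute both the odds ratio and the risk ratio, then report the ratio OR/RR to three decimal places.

1.703

From the description: a = 181, b = 168, c = 494, d = 2249.
OR = (181·2249)/(168·494) = 407069/82992 = 4.90492
Risk in exposed = 181/349 = 0.51862; risk in unexposed = 494/2743 = 0.18009; RR = 2.87973
OR/RR = 4.90492 / 2.87973 = 1.70326
The outcome is not rare, so the OR lies further from 1 than the RR.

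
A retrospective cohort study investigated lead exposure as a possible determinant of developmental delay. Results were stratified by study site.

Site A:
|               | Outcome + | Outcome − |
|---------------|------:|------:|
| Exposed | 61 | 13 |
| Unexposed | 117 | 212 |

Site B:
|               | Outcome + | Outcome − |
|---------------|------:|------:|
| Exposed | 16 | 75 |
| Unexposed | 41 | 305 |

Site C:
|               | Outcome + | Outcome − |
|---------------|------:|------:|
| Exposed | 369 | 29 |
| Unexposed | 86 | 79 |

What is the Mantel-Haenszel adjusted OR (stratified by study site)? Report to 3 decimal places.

6.236

OR_MH = Σ(aᵢdᵢ/nᵢ) / Σ(bᵢcᵢ/nᵢ), where nᵢ is the stratum total.
Stratum 1 (Site A): n = 403; a·d/n = 61·212/403 = 32.0893; b·c/n = 13·117/403 = 3.7742
Stratum 2 (Site B): n = 437; a·d/n = 16·305/437 = 11.1670; b·c/n = 75·41/437 = 7.0366
Stratum 3 (Site C): n = 563; a·d/n = 369·79/563 = 51.7780; b·c/n = 29·86/563 = 4.4298
OR_MH = (32.0893 + 11.1670 + 51.7780) / (3.7742 + 7.0366 + 4.4298) = 95.0344 / 15.2406 = 6.23559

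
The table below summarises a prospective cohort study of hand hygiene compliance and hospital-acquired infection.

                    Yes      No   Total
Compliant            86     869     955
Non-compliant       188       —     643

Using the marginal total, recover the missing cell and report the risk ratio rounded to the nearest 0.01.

0.31

The missing cell is in the unexposed row: 643 − 188 = 455.
So a = 86, b = 869, c = 188, d = 455.
RR = [a/(a+b)] / [c/(c+d)] = (86/955) / (188/643) = 0.09005/0.29238 = 0.30800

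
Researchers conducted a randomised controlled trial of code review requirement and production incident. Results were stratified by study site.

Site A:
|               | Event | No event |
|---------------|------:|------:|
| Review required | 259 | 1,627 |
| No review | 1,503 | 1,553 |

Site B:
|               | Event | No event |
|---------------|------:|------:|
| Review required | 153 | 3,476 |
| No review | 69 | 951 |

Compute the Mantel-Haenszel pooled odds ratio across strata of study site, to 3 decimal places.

OR_MH = Σ(aᵢdᵢ/nᵢ) / Σ(bᵢcᵢ/nᵢ), where nᵢ is the stratum total.
Stratum 1 (Site A): n = 4942; a·d/n = 259·1553/4942 = 81.3895; b·c/n = 1627·1503/4942 = 494.8161
Stratum 2 (Site B): n = 4649; a·d/n = 153·951/4649 = 31.2977; b·c/n = 3476·69/4649 = 51.5904
OR_MH = (81.3895 + 31.2977) / (494.8161 + 51.5904) = 112.6872 / 546.4065 = 0.20623

0.206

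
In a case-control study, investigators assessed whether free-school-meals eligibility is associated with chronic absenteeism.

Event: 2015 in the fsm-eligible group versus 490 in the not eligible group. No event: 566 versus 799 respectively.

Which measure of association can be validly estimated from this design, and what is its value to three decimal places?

5.805

From the description: a = 2015, b = 566, c = 490, d = 799.
This is a case-control study: participants were sampled on outcome status, so risks in the source population cannot be estimated directly — relative risk is not valid here. The odds ratio is the appropriate measure.
OR = (a·d)/(b·c) = (2015 × 799) / (566 × 490) = 1609985 / 277340 = 5.80509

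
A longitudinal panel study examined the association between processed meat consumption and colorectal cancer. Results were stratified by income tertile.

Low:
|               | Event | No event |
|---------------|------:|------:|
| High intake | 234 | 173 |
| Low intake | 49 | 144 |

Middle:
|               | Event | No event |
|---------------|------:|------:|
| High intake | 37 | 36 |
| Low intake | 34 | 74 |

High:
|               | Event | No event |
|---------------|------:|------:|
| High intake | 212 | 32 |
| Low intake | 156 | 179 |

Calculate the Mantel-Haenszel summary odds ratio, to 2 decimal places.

4.64

OR_MH = Σ(aᵢdᵢ/nᵢ) / Σ(bᵢcᵢ/nᵢ), where nᵢ is the stratum total.
Stratum 1 (Low): n = 600; a·d/n = 234·144/600 = 56.1600; b·c/n = 173·49/600 = 14.1283
Stratum 2 (Middle): n = 181; a·d/n = 37·74/181 = 15.1271; b·c/n = 36·34/181 = 6.7624
Stratum 3 (High): n = 579; a·d/n = 212·179/579 = 65.5406; b·c/n = 32·156/579 = 8.6218
OR_MH = (56.1600 + 15.1271 + 65.5406) / (14.1283 + 6.7624 + 8.6218) = 136.8277 / 29.5125 = 4.63626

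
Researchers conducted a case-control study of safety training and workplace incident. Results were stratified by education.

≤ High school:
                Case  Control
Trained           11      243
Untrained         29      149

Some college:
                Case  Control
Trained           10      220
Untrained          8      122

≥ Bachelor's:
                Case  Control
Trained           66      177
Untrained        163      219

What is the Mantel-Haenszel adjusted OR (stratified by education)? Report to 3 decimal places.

0.450

OR_MH = Σ(aᵢdᵢ/nᵢ) / Σ(bᵢcᵢ/nᵢ), where nᵢ is the stratum total.
Stratum 1 (≤ High school): n = 432; a·d/n = 11·149/432 = 3.7940; b·c/n = 243·29/432 = 16.3125
Stratum 2 (Some college): n = 360; a·d/n = 10·122/360 = 3.3889; b·c/n = 220·8/360 = 4.8889
Stratum 3 (≥ Bachelor's): n = 625; a·d/n = 66·219/625 = 23.1264; b·c/n = 177·163/625 = 46.1616
OR_MH = (3.7940 + 3.3889 + 23.1264) / (16.3125 + 4.8889 + 46.1616) = 30.3093 / 67.3630 = 0.44994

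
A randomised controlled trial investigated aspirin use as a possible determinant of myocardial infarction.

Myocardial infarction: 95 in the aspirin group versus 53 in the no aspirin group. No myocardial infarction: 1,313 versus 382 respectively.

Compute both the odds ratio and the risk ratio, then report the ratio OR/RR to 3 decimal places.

0.942

From the description: a = 95, b = 1313, c = 53, d = 382.
OR = (95·382)/(1313·53) = 36290/69589 = 0.52149
Risk in exposed = 95/1408 = 0.06747; risk in unexposed = 53/435 = 0.12184; RR = 0.55378
OR/RR = 0.52149 / 0.55378 = 0.94170
The outcome is not rare, so the OR lies further from 1 than the RR.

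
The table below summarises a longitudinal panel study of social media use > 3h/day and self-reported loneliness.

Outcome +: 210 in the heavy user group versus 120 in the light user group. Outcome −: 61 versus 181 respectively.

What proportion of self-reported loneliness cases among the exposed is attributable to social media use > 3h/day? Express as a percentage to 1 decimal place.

48.6

From the description: a = 210, b = 61, c = 120, d = 181.
Risk in exposed = 210/271 = 0.77491; risk in unexposed = 120/301 = 0.39867.
RR = 0.77491/0.39867 = 1.94373
AR% = (RR − 1)/RR × 100 = (1.94373 − 1)/1.94373 × 100 = 48.5524%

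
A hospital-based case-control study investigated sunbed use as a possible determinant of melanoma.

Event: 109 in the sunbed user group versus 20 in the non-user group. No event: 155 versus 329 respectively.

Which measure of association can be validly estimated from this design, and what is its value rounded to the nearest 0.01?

11.57

From the description: a = 109, b = 155, c = 20, d = 329.
This is a hospital-based case-control study: participants were sampled on outcome status, so risks in the source population cannot be estimated directly — relative risk is not valid here. The odds ratio is the appropriate measure.
OR = (a·d)/(b·c) = (109 × 329) / (155 × 20) = 35861 / 3100 = 11.56806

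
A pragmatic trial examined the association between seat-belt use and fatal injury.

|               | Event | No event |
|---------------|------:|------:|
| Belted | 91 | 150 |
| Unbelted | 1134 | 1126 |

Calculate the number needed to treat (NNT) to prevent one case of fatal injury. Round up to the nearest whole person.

9

Risk in treated group = 91/241 = 0.37759; risk in control = 1134/2260 = 0.50177.
Absolute risk reduction = 0.50177 − 0.37759 = 0.12418
NNT = 1 / ARR = 1 / 0.12418 = 8.053 → round up → 9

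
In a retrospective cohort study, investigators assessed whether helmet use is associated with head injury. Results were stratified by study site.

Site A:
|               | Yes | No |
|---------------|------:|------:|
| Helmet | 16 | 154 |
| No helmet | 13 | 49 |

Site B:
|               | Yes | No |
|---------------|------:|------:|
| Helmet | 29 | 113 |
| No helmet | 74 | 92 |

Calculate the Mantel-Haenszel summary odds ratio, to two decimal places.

0.34

OR_MH = Σ(aᵢdᵢ/nᵢ) / Σ(bᵢcᵢ/nᵢ), where nᵢ is the stratum total.
Stratum 1 (Site A): n = 232; a·d/n = 16·49/232 = 3.3793; b·c/n = 154·13/232 = 8.6293
Stratum 2 (Site B): n = 308; a·d/n = 29·92/308 = 8.6623; b·c/n = 113·74/308 = 27.1494
OR_MH = (3.3793 + 8.6623) / (8.6293 + 27.1494) = 12.0416 / 35.7787 = 0.33656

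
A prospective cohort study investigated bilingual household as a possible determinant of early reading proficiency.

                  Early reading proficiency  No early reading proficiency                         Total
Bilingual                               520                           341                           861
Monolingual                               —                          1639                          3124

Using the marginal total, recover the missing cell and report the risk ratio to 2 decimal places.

1.27

The missing cell is in the unexposed row: 3124 − 1639 = 1485.
So a = 520, b = 341, c = 1485, d = 1639.
RR = [a/(a+b)] / [c/(c+d)] = (520/861) / (1485/3124) = 0.60395/0.47535 = 1.27053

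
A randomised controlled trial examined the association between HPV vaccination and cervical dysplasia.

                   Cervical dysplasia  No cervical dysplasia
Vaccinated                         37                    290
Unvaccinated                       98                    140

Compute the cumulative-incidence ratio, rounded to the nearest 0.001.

0.275

Cells: a = 37, b = 290, c = 98, d = 140.
Risk in exposed = 37/327 = 0.11315; risk in unexposed = 98/238 = 0.41176.
RR = 0.11315 / 0.41176 = 0.27479
The risk is 73% lower among the exposed than among the unexposed.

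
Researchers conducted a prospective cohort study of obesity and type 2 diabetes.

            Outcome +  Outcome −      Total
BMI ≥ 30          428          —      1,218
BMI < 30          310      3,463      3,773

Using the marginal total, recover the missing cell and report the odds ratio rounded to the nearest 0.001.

The missing cell is in the exposed row: 1218 − 428 = 790.
So a = 428, b = 790, c = 310, d = 3463.
OR = (a·d)/(b·c) = (428 × 3463) / (790 × 310) = 1482164 / 244900 = 6.05212

6.052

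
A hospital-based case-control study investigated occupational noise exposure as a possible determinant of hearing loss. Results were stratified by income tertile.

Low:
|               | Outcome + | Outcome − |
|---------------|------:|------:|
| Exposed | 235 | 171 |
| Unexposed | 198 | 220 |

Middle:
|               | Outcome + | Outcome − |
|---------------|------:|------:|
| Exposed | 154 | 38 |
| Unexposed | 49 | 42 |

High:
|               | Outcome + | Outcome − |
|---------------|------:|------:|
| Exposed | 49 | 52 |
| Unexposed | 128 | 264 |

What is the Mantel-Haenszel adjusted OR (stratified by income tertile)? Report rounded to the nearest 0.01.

1.83

OR_MH = Σ(aᵢdᵢ/nᵢ) / Σ(bᵢcᵢ/nᵢ), where nᵢ is the stratum total.
Stratum 1 (Low): n = 824; a·d/n = 235·220/824 = 62.7427; b·c/n = 171·198/824 = 41.0898
Stratum 2 (Middle): n = 283; a·d/n = 154·42/283 = 22.8551; b·c/n = 38·49/283 = 6.5795
Stratum 3 (High): n = 493; a·d/n = 49·264/493 = 26.2394; b·c/n = 52·128/493 = 13.5010
OR_MH = (62.7427 + 22.8551 + 26.2394) / (41.0898 + 6.5795 + 13.5010) = 111.8372 / 61.1703 = 1.82829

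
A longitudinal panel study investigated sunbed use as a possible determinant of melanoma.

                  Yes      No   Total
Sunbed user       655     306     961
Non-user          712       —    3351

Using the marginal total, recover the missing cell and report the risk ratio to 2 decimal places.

The missing cell is in the unexposed row: 3351 − 712 = 2639.
So a = 655, b = 306, c = 712, d = 2639.
RR = [a/(a+b)] / [c/(c+d)] = (655/961) / (712/3351) = 0.68158/0.21247 = 3.20784

3.21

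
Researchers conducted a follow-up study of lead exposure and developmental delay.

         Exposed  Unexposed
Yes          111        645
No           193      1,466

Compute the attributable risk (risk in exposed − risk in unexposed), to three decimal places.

Reading the table with exposure as columns: a = 111 (Exposed, case), b = 193 (Exposed, non-case), c = 645 (Unexposed, case), d = 1466.
Risk in exposed = 111/304 = 0.365132; risk in unexposed = 645/2111 = 0.305542.
Risk difference = 0.365132 − 0.305542 = 0.059589

0.060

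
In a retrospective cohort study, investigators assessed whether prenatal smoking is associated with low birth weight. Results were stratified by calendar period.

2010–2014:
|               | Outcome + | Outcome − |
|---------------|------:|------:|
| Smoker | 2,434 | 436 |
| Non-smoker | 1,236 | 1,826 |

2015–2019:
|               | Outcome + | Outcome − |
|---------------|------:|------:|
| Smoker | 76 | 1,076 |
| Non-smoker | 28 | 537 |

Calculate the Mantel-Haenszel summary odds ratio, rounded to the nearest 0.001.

7.132

OR_MH = Σ(aᵢdᵢ/nᵢ) / Σ(bᵢcᵢ/nᵢ), where nᵢ is the stratum total.
Stratum 1 (2010–2014): n = 5932; a·d/n = 2434·1826/5932 = 749.2387; b·c/n = 436·1236/5932 = 90.8456
Stratum 2 (2015–2019): n = 1717; a·d/n = 76·537/1717 = 23.7694; b·c/n = 1076·28/1717 = 17.5469
OR_MH = (749.2387 + 23.7694) / (90.8456 + 17.5469) = 773.0081 / 108.3925 = 7.13157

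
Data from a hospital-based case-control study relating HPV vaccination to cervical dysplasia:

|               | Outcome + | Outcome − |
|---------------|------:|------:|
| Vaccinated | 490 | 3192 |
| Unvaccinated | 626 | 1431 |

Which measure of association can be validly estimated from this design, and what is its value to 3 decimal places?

0.351

Cells: a = 490, b = 3192, c = 626, d = 1431.
This is a hospital-based case-control study: participants were sampled on outcome status, so risks in the source population cannot be estimated directly — relative risk is not valid here. The odds ratio is the appropriate measure.
OR = (a·d)/(b·c) = (490 × 1431) / (3192 × 626) = 701190 / 1998192 = 0.35091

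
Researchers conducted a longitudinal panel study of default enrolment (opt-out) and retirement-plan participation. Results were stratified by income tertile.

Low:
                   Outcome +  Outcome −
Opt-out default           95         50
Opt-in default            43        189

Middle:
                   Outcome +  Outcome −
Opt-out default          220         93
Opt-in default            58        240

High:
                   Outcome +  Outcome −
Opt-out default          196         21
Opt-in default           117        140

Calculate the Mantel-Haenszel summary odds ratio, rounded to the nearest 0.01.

9.74

OR_MH = Σ(aᵢdᵢ/nᵢ) / Σ(bᵢcᵢ/nᵢ), where nᵢ is the stratum total.
Stratum 1 (Low): n = 377; a·d/n = 95·189/377 = 47.6260; b·c/n = 50·43/377 = 5.7029
Stratum 2 (Middle): n = 611; a·d/n = 220·240/611 = 86.4157; b·c/n = 93·58/611 = 8.8282
Stratum 3 (High): n = 474; a·d/n = 196·140/474 = 57.8903; b·c/n = 21·117/474 = 5.1835
OR_MH = (47.6260 + 86.4157 + 57.8903) / (5.7029 + 8.8282 + 5.1835) = 191.9320 / 19.7146 = 9.73552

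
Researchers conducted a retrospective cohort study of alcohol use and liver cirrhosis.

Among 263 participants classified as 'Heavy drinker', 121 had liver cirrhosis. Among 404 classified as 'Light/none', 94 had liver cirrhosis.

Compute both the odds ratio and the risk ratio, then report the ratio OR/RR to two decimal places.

From the description: a = 121, b = 142, c = 94, d = 310.
OR = (121·310)/(142·94) = 37510/13348 = 2.81016
Risk in exposed = 121/263 = 0.46008; risk in unexposed = 94/404 = 0.23267; RR = 1.97735
OR/RR = 2.81016 / 1.97735 = 1.42118
The outcome is not rare, so the OR lies further from 1 than the RR.

1.42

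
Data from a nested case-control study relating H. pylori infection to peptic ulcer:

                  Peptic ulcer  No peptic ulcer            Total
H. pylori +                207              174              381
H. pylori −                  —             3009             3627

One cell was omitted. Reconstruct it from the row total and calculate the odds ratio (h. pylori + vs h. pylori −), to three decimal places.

The missing cell is in the unexposed row: 3627 − 3009 = 618.
So a = 207, b = 174, c = 618, d = 3009.
OR = (a·d)/(b·c) = (207 × 3009) / (174 × 618) = 622863 / 107532 = 5.79235

5.792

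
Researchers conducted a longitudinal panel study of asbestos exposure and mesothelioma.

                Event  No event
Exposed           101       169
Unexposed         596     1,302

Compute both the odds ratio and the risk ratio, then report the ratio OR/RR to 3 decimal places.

1.096

Cells: a = 101, b = 169, c = 596, d = 1302.
OR = (101·1302)/(169·596) = 131502/100724 = 1.30557
Risk in exposed = 101/270 = 0.37407; risk in unexposed = 596/1898 = 0.31401; RR = 1.19126
OR/RR = 1.30557 / 1.19126 = 1.09595
The outcome is not rare, so the OR lies further from 1 than the RR.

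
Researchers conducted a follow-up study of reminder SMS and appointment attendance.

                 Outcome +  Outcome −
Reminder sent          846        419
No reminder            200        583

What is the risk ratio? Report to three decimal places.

Cells: a = 846, b = 419, c = 200, d = 583.
Risk in exposed = 846/1265 = 0.66877; risk in unexposed = 200/783 = 0.25543.
RR = 0.66877 / 0.25543 = 2.61825
The risk among the exposed is 2.62 times that among the unexposed.

2.618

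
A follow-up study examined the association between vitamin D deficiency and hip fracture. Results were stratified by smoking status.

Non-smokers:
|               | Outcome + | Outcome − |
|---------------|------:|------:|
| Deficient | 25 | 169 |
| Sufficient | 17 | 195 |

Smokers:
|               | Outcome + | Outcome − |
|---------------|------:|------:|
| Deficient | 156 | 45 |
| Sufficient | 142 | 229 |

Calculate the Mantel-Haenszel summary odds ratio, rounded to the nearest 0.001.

OR_MH = Σ(aᵢdᵢ/nᵢ) / Σ(bᵢcᵢ/nᵢ), where nᵢ is the stratum total.
Stratum 1 (Non-smokers): n = 406; a·d/n = 25·195/406 = 12.0074; b·c/n = 169·17/406 = 7.0764
Stratum 2 (Smokers): n = 572; a·d/n = 156·229/572 = 62.4545; b·c/n = 45·142/572 = 11.1713
OR_MH = (12.0074 + 62.4545) / (7.0764 + 11.1713) = 74.4619 / 18.2477 = 4.08062

4.081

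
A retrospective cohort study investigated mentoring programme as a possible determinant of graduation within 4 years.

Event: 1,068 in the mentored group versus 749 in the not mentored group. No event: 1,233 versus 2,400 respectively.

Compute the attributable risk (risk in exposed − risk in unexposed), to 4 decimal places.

0.2263

From the description: a = 1068, b = 1233, c = 749, d = 2400.
Risk in exposed = 1068/2301 = 0.464146; risk in unexposed = 749/3149 = 0.237853.
Risk difference = 0.464146 − 0.237853 = 0.226293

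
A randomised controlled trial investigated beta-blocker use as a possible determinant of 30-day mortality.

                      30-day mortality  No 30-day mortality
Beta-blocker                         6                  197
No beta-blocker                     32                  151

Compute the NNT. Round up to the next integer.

Risk in treated group = 6/203 = 0.02956; risk in control = 32/183 = 0.17486.
Absolute risk reduction = 0.17486 − 0.02956 = 0.14531
NNT = 1 / ARR = 1 / 0.14531 = 6.882 → round up → 7

7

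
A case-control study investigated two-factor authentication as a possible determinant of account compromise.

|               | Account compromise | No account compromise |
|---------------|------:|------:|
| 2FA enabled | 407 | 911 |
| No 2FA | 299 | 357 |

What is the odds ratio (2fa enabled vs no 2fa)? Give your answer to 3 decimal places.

0.533

Cells: a = 407, b = 911, c = 299, d = 357.
OR = (a·d)/(b·c) = (407 × 357) / (911 × 299) = 145299 / 272389 = 0.53342
Exposure is associated with lower odds of account compromise (OR = 0.53 < 1).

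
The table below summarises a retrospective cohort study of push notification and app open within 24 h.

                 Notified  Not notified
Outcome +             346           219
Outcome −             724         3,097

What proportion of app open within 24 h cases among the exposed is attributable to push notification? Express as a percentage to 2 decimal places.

Reading the table with exposure as columns: a = 346 (Notified, case), b = 724 (Notified, non-case), c = 219 (Not notified, case), d = 3097.
Risk in exposed = 346/1070 = 0.32336; risk in unexposed = 219/3316 = 0.06604.
RR = 0.32336/0.06604 = 4.89624
AR% = (RR − 1)/RR × 100 = (4.89624 − 1)/4.89624 × 100 = 79.5762%

79.58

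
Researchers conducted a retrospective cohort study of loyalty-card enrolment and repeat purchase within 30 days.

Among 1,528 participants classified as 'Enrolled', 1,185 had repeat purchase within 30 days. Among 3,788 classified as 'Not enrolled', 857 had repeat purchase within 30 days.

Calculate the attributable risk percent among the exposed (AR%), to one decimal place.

70.8

From the description: a = 1185, b = 343, c = 857, d = 2931.
Risk in exposed = 1185/1528 = 0.77552; risk in unexposed = 857/3788 = 0.22624.
RR = 0.77552/0.22624 = 3.42787
AR% = (RR − 1)/RR × 100 = (3.42787 − 1)/3.42787 × 100 = 70.8274%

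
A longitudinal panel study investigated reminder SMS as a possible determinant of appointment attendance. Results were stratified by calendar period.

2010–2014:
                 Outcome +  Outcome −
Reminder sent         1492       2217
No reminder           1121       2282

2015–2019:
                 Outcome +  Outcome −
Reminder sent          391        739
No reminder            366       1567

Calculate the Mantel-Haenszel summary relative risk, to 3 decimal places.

RR_MH = Σ(aᵢ·n₀ᵢ/nᵢ) / Σ(cᵢ·n₁ᵢ/nᵢ), with n₁ᵢ = aᵢ+bᵢ (exposed), n₀ᵢ = cᵢ+dᵢ (unexposed), nᵢ = n₁ᵢ+n₀ᵢ.
Stratum 1 (2010–2014): n₁ = 3709, n₀ = 3403, n = 7112; a·n₀/n = 1492·3403/7112 = 713.9027; c·n₁/n = 1121·3709/7112 = 584.6160
Stratum 2 (2015–2019): n₁ = 1130, n₀ = 1933, n = 3063; a·n₀/n = 391·1933/3063 = 246.7525; c·n₁/n = 366·1130/3063 = 135.0245
RR_MH = (713.9027 + 246.7525) / (584.6160 + 135.0245) = 960.6552 / 719.6405 = 1.33491

1.335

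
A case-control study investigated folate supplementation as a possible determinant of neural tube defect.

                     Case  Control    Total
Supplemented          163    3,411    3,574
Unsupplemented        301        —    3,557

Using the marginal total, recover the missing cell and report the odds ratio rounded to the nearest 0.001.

0.517

The missing cell is in the unexposed row: 3557 − 301 = 3256.
So a = 163, b = 3411, c = 301, d = 3256.
OR = (a·d)/(b·c) = (163 × 3256) / (3411 × 301) = 530728 / 1026711 = 0.51692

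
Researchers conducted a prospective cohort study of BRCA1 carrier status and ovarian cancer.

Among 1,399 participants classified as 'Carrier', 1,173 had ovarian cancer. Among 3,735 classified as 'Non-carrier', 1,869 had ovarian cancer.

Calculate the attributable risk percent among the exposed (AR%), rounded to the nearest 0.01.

40.32

From the description: a = 1173, b = 226, c = 1869, d = 1866.
Risk in exposed = 1173/1399 = 0.83846; risk in unexposed = 1869/3735 = 0.50040.
RR = 0.83846/0.50040 = 1.67557
AR% = (RR − 1)/RR × 100 = (1.67557 − 1)/1.67557 × 100 = 40.3187%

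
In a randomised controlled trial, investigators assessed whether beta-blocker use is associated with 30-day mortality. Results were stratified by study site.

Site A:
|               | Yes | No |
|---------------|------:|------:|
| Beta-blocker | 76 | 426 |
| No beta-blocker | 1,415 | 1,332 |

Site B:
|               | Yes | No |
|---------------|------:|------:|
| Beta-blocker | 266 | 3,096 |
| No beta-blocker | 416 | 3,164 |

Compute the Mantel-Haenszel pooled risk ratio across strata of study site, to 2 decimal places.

RR_MH = Σ(aᵢ·n₀ᵢ/nᵢ) / Σ(cᵢ·n₁ᵢ/nᵢ), with n₁ᵢ = aᵢ+bᵢ (exposed), n₀ᵢ = cᵢ+dᵢ (unexposed), nᵢ = n₁ᵢ+n₀ᵢ.
Stratum 1 (Site A): n₁ = 502, n₀ = 2747, n = 3249; a·n₀/n = 76·2747/3249 = 64.2573; c·n₁/n = 1415·502/3249 = 218.6303
Stratum 2 (Site B): n₁ = 3362, n₀ = 3580, n = 6942; a·n₀/n = 266·3580/6942 = 137.1766; c·n₁/n = 416·3362/6942 = 201.4682
RR_MH = (64.2573 + 137.1766) / (218.6303 + 201.4682) = 201.4339 / 420.0985 = 0.47949

0.48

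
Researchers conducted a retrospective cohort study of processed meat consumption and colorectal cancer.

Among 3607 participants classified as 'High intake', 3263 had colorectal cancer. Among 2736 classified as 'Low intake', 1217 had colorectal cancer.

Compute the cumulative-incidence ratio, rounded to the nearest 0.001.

2.034

From the description: a = 3263, b = 344, c = 1217, d = 1519.
Risk in exposed = 3263/3607 = 0.90463; risk in unexposed = 1217/2736 = 0.44481.
RR = 0.90463 / 0.44481 = 2.03374
The risk among the exposed is 2.03 times that among the unexposed.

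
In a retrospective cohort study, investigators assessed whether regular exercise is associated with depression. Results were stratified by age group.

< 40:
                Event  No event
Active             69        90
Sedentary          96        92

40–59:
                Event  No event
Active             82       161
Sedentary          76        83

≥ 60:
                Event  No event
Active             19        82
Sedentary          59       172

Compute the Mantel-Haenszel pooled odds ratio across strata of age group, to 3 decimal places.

0.645

OR_MH = Σ(aᵢdᵢ/nᵢ) / Σ(bᵢcᵢ/nᵢ), where nᵢ is the stratum total.
Stratum 1 (< 40): n = 347; a·d/n = 69·92/347 = 18.2939; b·c/n = 90·96/347 = 24.8991
Stratum 2 (40–59): n = 402; a·d/n = 82·83/402 = 16.9303; b·c/n = 161·76/402 = 30.4378
Stratum 3 (≥ 60): n = 332; a·d/n = 19·172/332 = 9.8434; b·c/n = 82·59/332 = 14.5723
OR_MH = (18.2939 + 16.9303 + 9.8434) / (24.8991 + 30.4378 + 14.5723) = 45.0677 / 69.9092 = 0.64466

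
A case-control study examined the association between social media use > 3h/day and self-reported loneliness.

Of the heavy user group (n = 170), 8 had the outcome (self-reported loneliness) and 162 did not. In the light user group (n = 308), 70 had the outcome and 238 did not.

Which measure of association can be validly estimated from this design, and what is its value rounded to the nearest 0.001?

0.168

From the description: a = 8, b = 162, c = 70, d = 238.
This is a case-control study: participants were sampled on outcome status, so risks in the source population cannot be estimated directly — relative risk is not valid here. The odds ratio is the appropriate measure.
OR = (a·d)/(b·c) = (8 × 238) / (162 × 70) = 1904 / 11340 = 0.16790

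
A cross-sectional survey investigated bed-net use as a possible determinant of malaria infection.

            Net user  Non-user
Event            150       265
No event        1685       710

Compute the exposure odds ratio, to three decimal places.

Reading the table with exposure as columns: a = 150 (Net user, case), b = 1685 (Net user, non-case), c = 265 (Non-user, case), d = 710.
OR = (a·d)/(b·c) = (150 × 710) / (1685 × 265) = 106500 / 446525 = 0.23851
Exposure is associated with lower odds of malaria infection (OR = 0.24 < 1).

0.239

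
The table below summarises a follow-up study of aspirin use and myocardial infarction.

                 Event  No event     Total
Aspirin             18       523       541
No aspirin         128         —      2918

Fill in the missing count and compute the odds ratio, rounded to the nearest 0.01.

The missing cell is in the unexposed row: 2918 − 128 = 2790.
So a = 18, b = 523, c = 128, d = 2790.
OR = (a·d)/(b·c) = (18 × 2790) / (523 × 128) = 50220 / 66944 = 0.75018

0.75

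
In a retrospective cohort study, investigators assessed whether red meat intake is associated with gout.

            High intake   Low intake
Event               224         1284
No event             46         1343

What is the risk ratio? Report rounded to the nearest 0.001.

Reading the table with exposure as columns: a = 224 (High intake, case), b = 46 (High intake, non-case), c = 1284 (Low intake, case), d = 1343.
Risk in exposed = 224/270 = 0.82963; risk in unexposed = 1284/2627 = 0.48877.
RR = 0.82963 / 0.48877 = 1.69738
The risk among the exposed is 1.70 times that among the unexposed.

1.697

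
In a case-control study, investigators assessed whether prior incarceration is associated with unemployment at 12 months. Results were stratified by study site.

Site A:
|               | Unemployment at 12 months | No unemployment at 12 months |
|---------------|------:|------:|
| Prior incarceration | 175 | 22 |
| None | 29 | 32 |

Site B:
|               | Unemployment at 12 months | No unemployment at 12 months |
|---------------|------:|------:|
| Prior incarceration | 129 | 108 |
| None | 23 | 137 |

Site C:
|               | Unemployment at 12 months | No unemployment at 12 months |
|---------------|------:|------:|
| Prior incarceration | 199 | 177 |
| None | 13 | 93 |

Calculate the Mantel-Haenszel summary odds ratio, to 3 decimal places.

OR_MH = Σ(aᵢdᵢ/nᵢ) / Σ(bᵢcᵢ/nᵢ), where nᵢ is the stratum total.
Stratum 1 (Site A): n = 258; a·d/n = 175·32/258 = 21.7054; b·c/n = 22·29/258 = 2.4729
Stratum 2 (Site B): n = 397; a·d/n = 129·137/397 = 44.5164; b·c/n = 108·23/397 = 6.2569
Stratum 3 (Site C): n = 482; a·d/n = 199·93/482 = 38.3963; b·c/n = 177·13/482 = 4.7739
OR_MH = (21.7054 + 44.5164 + 38.3963) / (2.4729 + 6.2569 + 4.7739) = 104.6181 / 13.5037 = 7.74739

7.747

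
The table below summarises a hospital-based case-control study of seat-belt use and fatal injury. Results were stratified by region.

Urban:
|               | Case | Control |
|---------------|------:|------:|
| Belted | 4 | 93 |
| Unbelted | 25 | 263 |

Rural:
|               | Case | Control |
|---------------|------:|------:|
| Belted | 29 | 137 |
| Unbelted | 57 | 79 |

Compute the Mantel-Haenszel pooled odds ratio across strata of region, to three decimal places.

OR_MH = Σ(aᵢdᵢ/nᵢ) / Σ(bᵢcᵢ/nᵢ), where nᵢ is the stratum total.
Stratum 1 (Urban): n = 385; a·d/n = 4·263/385 = 2.7325; b·c/n = 93·25/385 = 6.0390
Stratum 2 (Rural): n = 302; a·d/n = 29·79/302 = 7.5861; b·c/n = 137·57/302 = 25.8576
OR_MH = (2.7325 + 7.5861) / (6.0390 + 25.8576) = 10.3186 / 31.8966 = 0.32350

0.324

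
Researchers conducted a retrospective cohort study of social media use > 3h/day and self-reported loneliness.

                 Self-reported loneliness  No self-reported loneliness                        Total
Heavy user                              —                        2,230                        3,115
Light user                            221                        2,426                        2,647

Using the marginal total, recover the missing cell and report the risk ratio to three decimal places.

The missing cell is in the exposed row: 3115 − 2230 = 885.
So a = 885, b = 2230, c = 221, d = 2426.
RR = [a/(a+b)] / [c/(c+d)] = (885/3115) / (221/2647) = 0.28411/0.08349 = 3.40288

3.403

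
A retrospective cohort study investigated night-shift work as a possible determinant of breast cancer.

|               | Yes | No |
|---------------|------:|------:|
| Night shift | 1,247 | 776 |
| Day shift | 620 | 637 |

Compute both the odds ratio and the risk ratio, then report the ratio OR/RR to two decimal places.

Cells: a = 1247, b = 776, c = 620, d = 637.
OR = (1247·637)/(776·620) = 794339/481120 = 1.65102
Risk in exposed = 1247/2023 = 0.61641; risk in unexposed = 620/1257 = 0.49324; RR = 1.24972
OR/RR = 1.65102 / 1.24972 = 1.32111
The outcome is not rare, so the OR lies further from 1 than the RR.

1.32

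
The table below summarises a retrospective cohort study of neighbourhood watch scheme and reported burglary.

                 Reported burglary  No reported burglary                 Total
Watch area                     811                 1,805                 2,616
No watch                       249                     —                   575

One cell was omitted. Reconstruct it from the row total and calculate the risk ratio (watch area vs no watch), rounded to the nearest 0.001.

0.716

The missing cell is in the unexposed row: 575 − 249 = 326.
So a = 811, b = 1805, c = 249, d = 326.
RR = [a/(a+b)] / [c/(c+d)] = (811/2616) / (249/575) = 0.31002/0.43304 = 0.71590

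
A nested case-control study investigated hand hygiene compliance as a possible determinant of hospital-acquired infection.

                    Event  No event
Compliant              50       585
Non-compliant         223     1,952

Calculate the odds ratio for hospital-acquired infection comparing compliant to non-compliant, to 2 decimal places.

Cells: a = 50, b = 585, c = 223, d = 1952.
OR = (a·d)/(b·c) = (50 × 1952) / (585 × 223) = 97600 / 130455 = 0.74815
Exposure is associated with lower odds of hospital-acquired infection (OR = 0.75 < 1).

0.75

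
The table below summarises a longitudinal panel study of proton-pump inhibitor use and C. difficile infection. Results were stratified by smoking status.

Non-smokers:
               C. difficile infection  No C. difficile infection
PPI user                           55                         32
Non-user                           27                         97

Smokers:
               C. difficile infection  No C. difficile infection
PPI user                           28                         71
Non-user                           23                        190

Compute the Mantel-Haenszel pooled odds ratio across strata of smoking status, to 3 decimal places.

OR_MH = Σ(aᵢdᵢ/nᵢ) / Σ(bᵢcᵢ/nᵢ), where nᵢ is the stratum total.
Stratum 1 (Non-smokers): n = 211; a·d/n = 55·97/211 = 25.2844; b·c/n = 32·27/211 = 4.0948
Stratum 2 (Smokers): n = 312; a·d/n = 28·190/312 = 17.0513; b·c/n = 71·23/312 = 5.2340
OR_MH = (25.2844 + 17.0513) / (4.0948 + 5.2340) = 42.3356 / 9.3288 = 4.53818

4.538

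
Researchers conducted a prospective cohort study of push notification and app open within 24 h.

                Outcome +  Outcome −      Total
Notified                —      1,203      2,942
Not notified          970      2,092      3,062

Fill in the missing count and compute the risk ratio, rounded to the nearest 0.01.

1.87

The missing cell is in the exposed row: 2942 − 1203 = 1739.
So a = 1739, b = 1203, c = 970, d = 2092.
RR = [a/(a+b)] / [c/(c+d)] = (1739/2942) / (970/3062) = 0.59109/0.31679 = 1.86591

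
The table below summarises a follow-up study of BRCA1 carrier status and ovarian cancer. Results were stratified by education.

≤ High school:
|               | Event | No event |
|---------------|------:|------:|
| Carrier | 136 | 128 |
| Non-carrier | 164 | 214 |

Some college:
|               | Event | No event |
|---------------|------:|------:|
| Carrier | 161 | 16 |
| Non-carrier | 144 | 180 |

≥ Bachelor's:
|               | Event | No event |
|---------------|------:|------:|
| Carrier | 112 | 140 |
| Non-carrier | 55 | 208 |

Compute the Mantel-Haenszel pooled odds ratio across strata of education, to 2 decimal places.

OR_MH = Σ(aᵢdᵢ/nᵢ) / Σ(bᵢcᵢ/nᵢ), where nᵢ is the stratum total.
Stratum 1 (≤ High school): n = 642; a·d/n = 136·214/642 = 45.3333; b·c/n = 128·164/642 = 32.6978
Stratum 2 (Some college): n = 501; a·d/n = 161·180/501 = 57.8443; b·c/n = 16·144/501 = 4.5988
Stratum 3 (≥ Bachelor's): n = 515; a·d/n = 112·208/515 = 45.2350; b·c/n = 140·55/515 = 14.9515
OR_MH = (45.3333 + 57.8443 + 45.2350) / (32.6978 + 4.5988 + 14.9515) = 148.4126 / 52.2481 = 2.84054

2.84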